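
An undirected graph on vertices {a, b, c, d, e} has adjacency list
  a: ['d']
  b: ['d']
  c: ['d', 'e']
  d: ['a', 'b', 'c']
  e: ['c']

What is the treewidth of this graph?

A width-1 tree decomposition is:
Bags: B1 = {a, d}  B2 = {c, d}  B3 = {b, d}  B4 = {c, e}
Tree: B1–B2, B2–B3, B2–B4
Each bag holds 2 vertices, so the decomposition has width 1, which upper-bounds the treewidth. G has an edge, so its treewidth is at least 1. Therefore the treewidth is 1.

1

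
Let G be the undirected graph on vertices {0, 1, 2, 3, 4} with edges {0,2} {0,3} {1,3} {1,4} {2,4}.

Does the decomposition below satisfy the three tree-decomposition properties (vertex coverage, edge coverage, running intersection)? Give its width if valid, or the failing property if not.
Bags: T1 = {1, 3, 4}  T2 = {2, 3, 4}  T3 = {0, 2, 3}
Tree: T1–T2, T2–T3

Every vertex of G appears in some bag (union = {0, 1, 2, 3, 4}); every edge is covered by a bag; and for each vertex v the set of bags containing v is connected in the bag tree. The decomposition is therefore valid. The largest bag has 3 vertices, so the width is 2.

Yes; width 2.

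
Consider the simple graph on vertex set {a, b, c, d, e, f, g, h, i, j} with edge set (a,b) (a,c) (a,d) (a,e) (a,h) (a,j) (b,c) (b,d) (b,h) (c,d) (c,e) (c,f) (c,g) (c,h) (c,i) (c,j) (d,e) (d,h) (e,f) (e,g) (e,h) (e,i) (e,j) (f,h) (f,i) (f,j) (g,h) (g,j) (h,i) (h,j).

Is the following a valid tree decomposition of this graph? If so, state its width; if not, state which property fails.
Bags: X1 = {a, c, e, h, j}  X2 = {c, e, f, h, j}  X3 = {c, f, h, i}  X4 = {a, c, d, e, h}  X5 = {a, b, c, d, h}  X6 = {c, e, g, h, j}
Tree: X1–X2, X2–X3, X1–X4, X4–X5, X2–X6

A tree decomposition must satisfy three properties: every vertex lies in some bag; for every edge, both endpoints lie together in some bag; and for every vertex, the bags containing it form a connected subtree. Here edge (e,i) lies in no bag, so the decomposition is invalid.

No — edge (e,i) lies in no bag.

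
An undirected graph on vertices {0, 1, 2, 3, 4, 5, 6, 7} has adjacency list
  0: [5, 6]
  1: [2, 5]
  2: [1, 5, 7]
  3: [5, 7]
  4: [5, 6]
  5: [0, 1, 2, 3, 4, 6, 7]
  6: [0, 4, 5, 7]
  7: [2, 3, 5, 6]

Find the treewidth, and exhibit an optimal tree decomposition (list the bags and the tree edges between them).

Treewidth 2.
Bags: B1 = {5, 6, 7}  B2 = {2, 5, 7}  B3 = {0, 5, 6}  B4 = {4, 5, 6}  B5 = {3, 5, 7}  B6 = {1, 2, 5}
Tree: B1–B2, B1–B3, B3–B4, B2–B5, B2–B6

Each bag holds 3 vertices, so the decomposition has width 2, which upper-bounds the treewidth. For the lower bound, the 3 vertices {1, 2, 5} are pairwise adjacent, and any tree decomposition puts a clique entirely inside one bag — forcing width ≥ 2. Hence tw(G) = 2 exactly.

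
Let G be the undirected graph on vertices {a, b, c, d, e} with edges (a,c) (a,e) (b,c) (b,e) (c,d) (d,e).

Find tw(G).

A width-2 tree decomposition is:
Bags: B1 = {c, d, e}  B2 = {b, c, e}  B3 = {a, c, e}
Tree: B1–B2, B2–B3
The largest bag has 3 vertices, giving width 2; this decomposition certifies tw(G) ≤ 2. Since e–d–c–b–e is a cycle in G, G is not acyclic. Forests are exactly the graphs of treewidth ≤ 1, so tw(G) ≥ 2. Combining the bounds, tw(G) = 2.

2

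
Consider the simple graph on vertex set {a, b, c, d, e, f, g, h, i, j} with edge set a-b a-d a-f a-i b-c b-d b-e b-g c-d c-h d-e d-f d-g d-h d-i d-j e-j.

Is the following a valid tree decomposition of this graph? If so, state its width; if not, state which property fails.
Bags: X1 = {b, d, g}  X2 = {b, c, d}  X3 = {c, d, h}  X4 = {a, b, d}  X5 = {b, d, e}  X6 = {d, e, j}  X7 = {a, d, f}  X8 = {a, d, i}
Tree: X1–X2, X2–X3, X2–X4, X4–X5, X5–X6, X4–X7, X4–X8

Yes; width 2.

Vertex coverage: the bags together contain {a, b, c, d, e, f, g, h, i, j}, the full vertex set. Edge coverage: each edge of G has both endpoints in at least one bag. Running intersection: for every vertex, the bags containing it form a connected subtree. All three properties hold, so this is a valid tree decomposition of width max|bag| − 1 = 2, and hence tw(G) ≤ 2.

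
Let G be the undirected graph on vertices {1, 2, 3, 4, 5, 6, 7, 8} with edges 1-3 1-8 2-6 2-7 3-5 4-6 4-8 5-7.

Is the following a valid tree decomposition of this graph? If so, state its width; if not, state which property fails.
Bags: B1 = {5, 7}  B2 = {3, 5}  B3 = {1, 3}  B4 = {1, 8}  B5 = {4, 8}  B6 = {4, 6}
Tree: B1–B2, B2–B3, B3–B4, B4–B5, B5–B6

A tree decomposition must satisfy three properties: every vertex lies in some bag; for every edge, both endpoints lie together in some bag; and for every vertex, the bags containing it form a connected subtree. Here vertex 2 appears in no bag, so the decomposition is invalid.

No — vertex 2 appears in no bag.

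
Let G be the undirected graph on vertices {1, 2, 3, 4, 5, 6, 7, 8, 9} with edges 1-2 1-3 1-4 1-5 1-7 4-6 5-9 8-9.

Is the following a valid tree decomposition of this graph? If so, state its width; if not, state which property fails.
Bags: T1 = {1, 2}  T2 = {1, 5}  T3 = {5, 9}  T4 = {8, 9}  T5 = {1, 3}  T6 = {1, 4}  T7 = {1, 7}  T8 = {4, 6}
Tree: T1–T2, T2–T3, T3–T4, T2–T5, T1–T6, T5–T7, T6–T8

Yes; width 1.

Vertex coverage: the bags together contain {1, 2, 3, 4, 5, 6, 7, 8, 9}, the full vertex set. Edge coverage: each edge of G has both endpoints in at least one bag. Running intersection: for every vertex, the bags containing it form a connected subtree. All three properties hold, so this is a valid tree decomposition of width max|bag| − 1 = 1, and hence tw(G) ≤ 1.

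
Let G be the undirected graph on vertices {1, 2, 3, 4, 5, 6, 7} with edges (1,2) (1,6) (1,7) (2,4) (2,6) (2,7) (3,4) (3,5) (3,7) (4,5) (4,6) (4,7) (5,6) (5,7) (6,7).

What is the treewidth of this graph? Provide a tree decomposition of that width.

Each bag holds 4 vertices, so the decomposition has width 3, which upper-bounds the treewidth. On the other hand G contains the 4-clique {1, 2, 6, 7}. A clique must lie in a single bag of any decomposition, so no decomposition can have width below 3. Therefore the treewidth is 3.

Treewidth 3.
One optimal decomposition is:
Bags: B1 = {4, 5, 6, 7}  B2 = {3, 4, 5, 7}  B3 = {2, 4, 6, 7}  B4 = {1, 2, 6, 7}
Tree: B1–B2, B1–B3, B3–B4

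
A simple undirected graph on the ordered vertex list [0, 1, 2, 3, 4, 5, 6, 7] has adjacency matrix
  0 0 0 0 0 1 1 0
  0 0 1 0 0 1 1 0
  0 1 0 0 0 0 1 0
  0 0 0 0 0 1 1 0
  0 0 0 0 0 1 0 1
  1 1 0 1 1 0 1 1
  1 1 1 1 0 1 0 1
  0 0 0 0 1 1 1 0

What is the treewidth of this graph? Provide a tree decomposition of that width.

Treewidth 2.
One optimal decomposition is:
Bags: B1 = {5, 6, 7}  B2 = {3, 5, 6}  B3 = {1, 5, 6}  B4 = {0, 5, 6}  B5 = {4, 5, 7}  B6 = {1, 2, 6}
Tree: B1–B2, B1–B3, B2–B4, B1–B5, B3–B6

Every bag has size at most 3, so the width is 3 − 1 = 2 and tw(G) ≤ 2. Conversely, {1, 2, 6} is a clique of size 3, and the vertices of any clique must share a bag in every tree decomposition; so some bag has ≥ 3 vertices and tw(G) ≥ 2. Combining the bounds, tw(G) = 2.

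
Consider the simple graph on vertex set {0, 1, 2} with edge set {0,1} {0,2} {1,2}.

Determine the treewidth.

A width-2 tree decomposition is:
Bags: B1 = {0, 1, 2}
Tree: (single bag)
With just one bag of size 3, the width is 3 − 1 = 2, so tw(G) ≤ 2. Conversely, {0, 1, 2} is a clique of size 3, and the vertices of any clique must share a bag in every tree decomposition; so some bag has ≥ 3 vertices and tw(G) ≥ 2. Therefore the treewidth is 2.

2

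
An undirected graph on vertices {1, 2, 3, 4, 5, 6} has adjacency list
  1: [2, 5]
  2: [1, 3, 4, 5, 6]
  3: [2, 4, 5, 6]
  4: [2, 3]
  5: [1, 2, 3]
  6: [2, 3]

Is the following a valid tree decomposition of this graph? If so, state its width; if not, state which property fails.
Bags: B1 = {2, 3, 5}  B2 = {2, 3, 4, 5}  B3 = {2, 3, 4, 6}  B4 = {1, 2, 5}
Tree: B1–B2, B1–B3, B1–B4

No — bags containing vertex 4 are not connected in the tree.

A tree decomposition must satisfy three properties: every vertex lies in some bag; for every edge, both endpoints lie together in some bag; and for every vertex, the bags containing it form a connected subtree. Here bags containing vertex 4 are not connected in the tree, so the decomposition is invalid.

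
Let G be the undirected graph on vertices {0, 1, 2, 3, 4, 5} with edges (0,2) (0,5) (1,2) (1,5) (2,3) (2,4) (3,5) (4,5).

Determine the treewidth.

A width-2 tree decomposition is:
Bags: B1 = {0, 2, 5}  B2 = {2, 4, 5}  B3 = {2, 3, 5}  B4 = {1, 2, 5}
Tree: B1–B2, B2–B3, B3–B4
Each bag holds 3 vertices, so the decomposition has width 2, which upper-bounds the treewidth. The edges 5–0–2–4–5 form a cycle, so G is not a tree and its treewidth is at least 2. Hence tw(G) = 2 exactly.

2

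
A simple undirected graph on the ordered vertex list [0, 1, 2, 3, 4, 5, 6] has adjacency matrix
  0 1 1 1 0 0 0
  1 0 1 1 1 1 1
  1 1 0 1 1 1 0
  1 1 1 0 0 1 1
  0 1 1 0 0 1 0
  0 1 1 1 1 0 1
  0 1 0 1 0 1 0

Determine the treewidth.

3

A width-3 tree decomposition is:
Bags: B1 = {1, 2, 3, 5}  B2 = {1, 2, 4, 5}  B3 = {0, 1, 2, 3}  B4 = {1, 3, 5, 6}
Tree: B1–B2, B1–B3, B1–B4
Each bag holds 4 vertices, so the decomposition has width 3, which upper-bounds the treewidth. On the other hand G contains the 4-clique {0, 1, 2, 3}. A clique must lie in a single bag of any decomposition, so no decomposition can have width below 3. Hence tw(G) = 3 exactly.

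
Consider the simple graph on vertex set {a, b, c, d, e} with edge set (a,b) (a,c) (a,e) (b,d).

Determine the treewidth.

1

A width-1 tree decomposition is:
Bags: B1 = {a, b}  B2 = {b, d}  B3 = {a, e}  B4 = {a, c}
Tree: B1–B2, B1–B3, B3–B4
The largest bag has 2 vertices, giving width 1; this decomposition certifies tw(G) ≤ 1. G has an edge, so its treewidth is at least 1. The upper and lower bounds meet at 1, so that is the treewidth.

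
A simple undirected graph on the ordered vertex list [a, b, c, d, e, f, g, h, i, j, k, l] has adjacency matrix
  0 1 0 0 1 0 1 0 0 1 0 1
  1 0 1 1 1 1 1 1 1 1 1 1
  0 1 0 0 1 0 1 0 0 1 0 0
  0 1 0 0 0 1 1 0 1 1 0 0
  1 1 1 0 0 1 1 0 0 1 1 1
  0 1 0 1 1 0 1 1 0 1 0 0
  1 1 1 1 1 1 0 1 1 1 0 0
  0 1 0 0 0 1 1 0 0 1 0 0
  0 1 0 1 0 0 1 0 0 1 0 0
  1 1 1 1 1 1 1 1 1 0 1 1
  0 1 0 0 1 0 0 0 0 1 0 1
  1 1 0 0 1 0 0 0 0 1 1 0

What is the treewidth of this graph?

A width-4 tree decomposition is:
Bags: B1 = {b, c, e, g, j}  B2 = {b, e, f, g, j}  B3 = {b, d, f, g, j}  B4 = {a, b, e, g, j}  B5 = {b, d, g, i, j}  B6 = {a, b, e, j, l}  B7 = {b, e, j, k, l}  B8 = {b, f, g, h, j}
Tree: B1–B2, B2–B3, B2–B4, B3–B5, B4–B6, B6–B7, B3–B8
Each bag holds 5 vertices, so the decomposition has width 4, which upper-bounds the treewidth. On the other hand G contains the 5-clique {a, b, e, g, j}. A clique must lie in a single bag of any decomposition, so no decomposition can have width below 4. Combining the bounds, tw(G) = 4.

4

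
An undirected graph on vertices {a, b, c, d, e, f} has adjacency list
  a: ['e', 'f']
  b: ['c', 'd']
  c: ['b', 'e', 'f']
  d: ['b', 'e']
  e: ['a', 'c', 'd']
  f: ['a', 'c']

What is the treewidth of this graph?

2

A width-2 tree decomposition is:
Bags: B1 = {a, e, f}  B2 = {c, e, f}  B3 = {c, d, e}  B4 = {b, c, d}
Tree: B1–B2, B2–B3, B3–B4
Every bag has size at most 3, so the width is 3 − 1 = 2 and tw(G) ≤ 2. The edges a–f–c–e–a form a cycle, so G is not a tree and its treewidth is at least 2. Combining the bounds, tw(G) = 2.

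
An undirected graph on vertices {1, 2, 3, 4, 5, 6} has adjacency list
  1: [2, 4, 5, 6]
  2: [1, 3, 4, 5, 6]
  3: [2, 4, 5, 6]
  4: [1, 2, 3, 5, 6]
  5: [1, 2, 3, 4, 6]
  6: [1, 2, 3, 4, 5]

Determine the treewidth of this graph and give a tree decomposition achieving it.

Treewidth 4.
One optimal decomposition is:
Bags: B1 = {2, 3, 4, 5, 6}  B2 = {1, 2, 4, 5, 6}
Tree: B1–B2

The largest bag has 5 vertices, giving width 4; this decomposition certifies tw(G) ≤ 4. Conversely, {1, 2, 4, 5, 6} is a clique of size 5, and the vertices of any clique must share a bag in every tree decomposition; so some bag has ≥ 5 vertices and tw(G) ≥ 4. Therefore the treewidth is 4.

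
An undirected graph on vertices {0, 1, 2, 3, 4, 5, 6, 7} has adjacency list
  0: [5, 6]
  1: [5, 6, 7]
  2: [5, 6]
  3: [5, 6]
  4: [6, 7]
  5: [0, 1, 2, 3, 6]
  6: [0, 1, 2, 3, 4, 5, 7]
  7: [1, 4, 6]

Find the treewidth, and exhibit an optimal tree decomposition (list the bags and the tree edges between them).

The largest bag has 3 vertices, giving width 2; this decomposition certifies tw(G) ≤ 2. For the lower bound, the 3 vertices {4, 6, 7} are pairwise adjacent, and any tree decomposition puts a clique entirely inside one bag — forcing width ≥ 2. Combining the bounds, tw(G) = 2.

Treewidth 2.
One optimal decomposition is:
Bags: B1 = {1, 6, 7}  B2 = {1, 5, 6}  B3 = {2, 5, 6}  B4 = {4, 6, 7}  B5 = {3, 5, 6}  B6 = {0, 5, 6}
Tree: B1–B2, B2–B3, B1–B4, B3–B5, B5–B6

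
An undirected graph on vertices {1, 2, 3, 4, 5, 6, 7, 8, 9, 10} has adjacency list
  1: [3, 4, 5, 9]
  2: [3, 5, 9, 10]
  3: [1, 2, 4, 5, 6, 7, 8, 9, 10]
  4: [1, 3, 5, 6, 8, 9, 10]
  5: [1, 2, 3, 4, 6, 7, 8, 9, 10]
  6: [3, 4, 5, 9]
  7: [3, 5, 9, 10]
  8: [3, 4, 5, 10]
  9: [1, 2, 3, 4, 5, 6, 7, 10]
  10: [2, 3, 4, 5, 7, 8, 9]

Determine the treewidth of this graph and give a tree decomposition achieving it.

Every bag has size at most 5, so the width is 5 − 1 = 4 and tw(G) ≤ 4. Conversely, {3, 4, 5, 8, 10} is a clique of size 5, and the vertices of any clique must share a bag in every tree decomposition; so some bag has ≥ 5 vertices and tw(G) ≥ 4. Combining the bounds, tw(G) = 4.

Treewidth 4.
Bags: B1 = {3, 4, 5, 8, 10}  B2 = {3, 4, 5, 9, 10}  B3 = {3, 4, 5, 6, 9}  B4 = {2, 3, 5, 9, 10}  B5 = {1, 3, 4, 5, 9}  B6 = {3, 5, 7, 9, 10}
Tree: B1–B2, B2–B3, B2–B4, B3–B5, B4–B6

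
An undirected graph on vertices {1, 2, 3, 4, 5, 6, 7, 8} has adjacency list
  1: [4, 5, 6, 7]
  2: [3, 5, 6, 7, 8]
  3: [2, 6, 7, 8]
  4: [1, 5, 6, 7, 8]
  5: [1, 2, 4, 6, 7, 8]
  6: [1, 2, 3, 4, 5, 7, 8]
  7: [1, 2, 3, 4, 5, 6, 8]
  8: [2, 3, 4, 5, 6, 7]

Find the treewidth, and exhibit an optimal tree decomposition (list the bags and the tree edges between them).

Treewidth 4.
Bags: B1 = {2, 5, 6, 7, 8}  B2 = {2, 3, 6, 7, 8}  B3 = {4, 5, 6, 7, 8}  B4 = {1, 4, 5, 6, 7}
Tree: B1–B2, B1–B3, B3–B4

The largest bag has 5 vertices, giving width 4; this decomposition certifies tw(G) ≤ 4. For the lower bound, the 5 vertices {2, 3, 6, 7, 8} are pairwise adjacent, and any tree decomposition puts a clique entirely inside one bag — forcing width ≥ 4. Hence tw(G) = 4 exactly.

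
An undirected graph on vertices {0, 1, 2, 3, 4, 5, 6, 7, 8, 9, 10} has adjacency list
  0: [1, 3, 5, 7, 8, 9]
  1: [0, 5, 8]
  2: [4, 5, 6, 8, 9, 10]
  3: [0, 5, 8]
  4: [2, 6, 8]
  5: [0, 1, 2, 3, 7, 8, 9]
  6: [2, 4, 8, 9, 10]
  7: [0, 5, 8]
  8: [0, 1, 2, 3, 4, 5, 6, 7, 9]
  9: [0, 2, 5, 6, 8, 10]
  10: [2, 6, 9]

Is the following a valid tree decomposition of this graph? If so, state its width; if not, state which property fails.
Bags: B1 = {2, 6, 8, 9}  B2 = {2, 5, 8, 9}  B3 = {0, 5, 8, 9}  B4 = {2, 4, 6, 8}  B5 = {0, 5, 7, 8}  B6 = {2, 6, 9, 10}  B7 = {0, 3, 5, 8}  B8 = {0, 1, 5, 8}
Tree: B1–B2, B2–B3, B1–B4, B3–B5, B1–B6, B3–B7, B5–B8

Yes; width 3.

Checking the three conditions: (i) the bags cover all of {0, 1, 2, 3, 4, 5, 6, 7, 8, 9, 10}; (ii) for each edge, some bag contains both endpoints; (iii) the bags containing any fixed vertex form a subtree. All hold, so the decomposition is valid with width 4 − 1 = 3.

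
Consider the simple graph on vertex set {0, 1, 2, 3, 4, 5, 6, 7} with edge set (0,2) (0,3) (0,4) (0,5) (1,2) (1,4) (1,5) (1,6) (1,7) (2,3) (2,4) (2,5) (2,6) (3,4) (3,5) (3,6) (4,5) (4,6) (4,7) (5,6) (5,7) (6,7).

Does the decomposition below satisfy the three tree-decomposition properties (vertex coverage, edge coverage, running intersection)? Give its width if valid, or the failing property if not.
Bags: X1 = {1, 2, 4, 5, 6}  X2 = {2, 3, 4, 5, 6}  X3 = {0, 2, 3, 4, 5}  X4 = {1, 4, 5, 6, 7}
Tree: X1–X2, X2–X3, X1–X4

Checking the three conditions: (i) the bags cover all of {0, 1, 2, 3, 4, 5, 6, 7}; (ii) for each edge, some bag contains both endpoints; (iii) the bags containing any fixed vertex form a subtree. All hold, so the decomposition is valid with width 5 − 1 = 4.

Yes; width 4.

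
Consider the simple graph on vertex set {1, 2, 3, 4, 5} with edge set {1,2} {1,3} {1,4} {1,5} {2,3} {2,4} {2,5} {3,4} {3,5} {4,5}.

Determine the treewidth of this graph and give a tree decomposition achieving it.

With just one bag of size 5, the width is 5 − 1 = 4, so tw(G) ≤ 4. Conversely, {1, 2, 3, 4, 5} is a clique of size 5, and the vertices of any clique must share a bag in every tree decomposition; so some bag has ≥ 5 vertices and tw(G) ≥ 4. Therefore the treewidth is 4.

Treewidth 4.
One such decomposition:
Bags: B1 = {1, 2, 3, 4, 5}
Tree: (single bag)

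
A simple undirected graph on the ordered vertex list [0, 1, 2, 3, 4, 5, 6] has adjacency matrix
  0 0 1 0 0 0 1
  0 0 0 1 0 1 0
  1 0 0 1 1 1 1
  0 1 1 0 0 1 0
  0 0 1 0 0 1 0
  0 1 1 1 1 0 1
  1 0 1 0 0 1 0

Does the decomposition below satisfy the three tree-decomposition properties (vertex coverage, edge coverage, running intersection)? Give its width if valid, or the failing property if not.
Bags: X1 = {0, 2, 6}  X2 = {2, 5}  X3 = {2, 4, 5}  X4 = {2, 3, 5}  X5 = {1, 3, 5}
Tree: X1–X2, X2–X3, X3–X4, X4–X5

A tree decomposition must satisfy three properties: every vertex lies in some bag; for every edge, both endpoints lie together in some bag; and for every vertex, the bags containing it form a connected subtree. Here edge (6,5) lies in no bag, so the decomposition is invalid.

No — edge (6,5) lies in no bag.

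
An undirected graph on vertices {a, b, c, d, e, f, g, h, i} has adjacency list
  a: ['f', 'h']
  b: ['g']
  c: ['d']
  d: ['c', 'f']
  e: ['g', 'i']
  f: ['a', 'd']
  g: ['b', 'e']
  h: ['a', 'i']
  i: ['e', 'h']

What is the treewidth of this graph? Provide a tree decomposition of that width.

The largest bag has 2 vertices, giving width 1; this decomposition certifies tw(G) ≤ 1. G has an edge, so its treewidth is at least 1. The upper and lower bounds meet at 1, so that is the treewidth.

Treewidth 1.
Bags: B1 = {b, g}  B2 = {e, g}  B3 = {e, i}  B4 = {h, i}  B5 = {a, h}  B6 = {a, f}  B7 = {d, f}  B8 = {c, d}
Tree: B1–B2, B2–B3, B3–B4, B4–B5, B5–B6, B6–B7, B7–B8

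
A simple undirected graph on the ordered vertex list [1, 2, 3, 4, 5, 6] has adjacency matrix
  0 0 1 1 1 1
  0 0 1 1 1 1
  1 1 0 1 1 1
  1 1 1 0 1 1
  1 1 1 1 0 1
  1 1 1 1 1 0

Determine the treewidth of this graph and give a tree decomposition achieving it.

Treewidth 4.
One optimal decomposition is:
Bags: B1 = {1, 3, 4, 5, 6}  B2 = {2, 3, 4, 5, 6}
Tree: B1–B2

The largest bag has 5 vertices, giving width 4; this decomposition certifies tw(G) ≤ 4. On the other hand G contains the 5-clique {1, 3, 4, 5, 6}. A clique must lie in a single bag of any decomposition, so no decomposition can have width below 4. The upper and lower bounds meet at 4, so that is the treewidth.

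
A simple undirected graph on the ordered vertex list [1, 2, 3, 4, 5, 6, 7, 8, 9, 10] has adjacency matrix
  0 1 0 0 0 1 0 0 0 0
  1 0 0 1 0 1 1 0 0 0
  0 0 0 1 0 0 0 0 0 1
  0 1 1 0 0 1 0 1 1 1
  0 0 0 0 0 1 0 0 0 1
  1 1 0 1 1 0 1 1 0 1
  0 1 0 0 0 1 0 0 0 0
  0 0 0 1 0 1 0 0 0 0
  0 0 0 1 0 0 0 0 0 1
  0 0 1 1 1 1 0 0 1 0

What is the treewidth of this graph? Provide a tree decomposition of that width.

Treewidth 2.
One optimal decomposition is:
Bags: B1 = {2, 4, 6}  B2 = {4, 6, 10}  B3 = {2, 6, 7}  B4 = {1, 2, 6}  B5 = {5, 6, 10}  B6 = {4, 6, 8}  B7 = {4, 9, 10}  B8 = {3, 4, 10}
Tree: B1–B2, B1–B3, B3–B4, B2–B5, B2–B6, B2–B7, B2–B8

Every bag has size at most 3, so the width is 3 − 1 = 2 and tw(G) ≤ 2. Conversely, {4, 9, 10} is a clique of size 3, and the vertices of any clique must share a bag in every tree decomposition; so some bag has ≥ 3 vertices and tw(G) ≥ 2. Hence tw(G) = 2 exactly.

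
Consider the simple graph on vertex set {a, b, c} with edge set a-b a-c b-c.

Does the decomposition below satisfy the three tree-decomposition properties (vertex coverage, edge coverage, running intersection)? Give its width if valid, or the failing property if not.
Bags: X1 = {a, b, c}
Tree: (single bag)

Yes; width 2.

Every vertex of G appears in some bag (union = {a, b, c}); every edge is covered by a bag; and for each vertex v the set of bags containing v is connected in the bag tree. The decomposition is therefore valid. The largest bag has 3 vertices, so the width is 2.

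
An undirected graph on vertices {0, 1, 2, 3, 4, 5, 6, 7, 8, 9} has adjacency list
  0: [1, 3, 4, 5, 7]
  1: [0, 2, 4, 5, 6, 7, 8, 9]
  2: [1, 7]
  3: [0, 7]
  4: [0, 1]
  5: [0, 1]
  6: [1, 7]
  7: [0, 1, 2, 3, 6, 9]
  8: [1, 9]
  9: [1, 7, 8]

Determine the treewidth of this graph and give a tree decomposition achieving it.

Every bag has size at most 3, so the width is 3 − 1 = 2 and tw(G) ≤ 2. For the lower bound, the 3 vertices {1, 8, 9} are pairwise adjacent, and any tree decomposition puts a clique entirely inside one bag — forcing width ≥ 2. Hence tw(G) = 2 exactly.

Treewidth 2.
One optimal decomposition is:
Bags: B1 = {0, 3, 7}  B2 = {0, 1, 7}  B3 = {1, 7, 9}  B4 = {1, 2, 7}  B5 = {0, 1, 4}  B6 = {0, 1, 5}  B7 = {1, 6, 7}  B8 = {1, 8, 9}
Tree: B1–B2, B2–B3, B2–B4, B2–B5, B5–B6, B4–B7, B3–B8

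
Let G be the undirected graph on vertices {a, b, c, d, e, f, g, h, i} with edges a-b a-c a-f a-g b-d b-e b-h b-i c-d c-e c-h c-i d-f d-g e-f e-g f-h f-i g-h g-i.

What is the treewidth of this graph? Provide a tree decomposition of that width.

Every bag has size at most 5, so the width is 5 − 1 = 4 and tw(G) ≤ 4. For the lower bound: the 5 vertex sets {a,b}, {c,h}, {f,i}, {g}, {d} are disjoint, each induces a connected subgraph, and every pair is joined by at least one edge of G. Contracting each set to a single vertex therefore yields K_{5} as a minor, and since treewidth is minor-monotone, tw(G) ≥ tw(K_{5}) = 4. Hence tw(G) = 4 exactly.

Treewidth 4.
One optimal decomposition is:
Bags: B1 = {a, b, c, f, g}  B2 = {b, c, f, g, h}  B3 = {b, c, f, g, i}  B4 = {b, c, d, f, g}  B5 = {b, c, e, f, g}
Tree: B1–B2, B2–B3, B3–B4, B4–B5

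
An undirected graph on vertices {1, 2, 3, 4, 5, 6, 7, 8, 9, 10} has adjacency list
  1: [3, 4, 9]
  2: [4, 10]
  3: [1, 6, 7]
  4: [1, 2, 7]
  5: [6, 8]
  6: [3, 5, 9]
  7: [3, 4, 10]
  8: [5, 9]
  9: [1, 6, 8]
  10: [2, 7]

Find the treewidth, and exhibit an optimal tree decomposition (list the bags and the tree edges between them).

Treewidth 2.
Bags: B1 = {2, 7, 10}  B2 = {2, 4, 7}  B3 = {3, 4, 7}  B4 = {1, 3, 4}  B5 = {1, 3, 6}  B6 = {1, 6, 9}  B7 = {5, 6, 9}  B8 = {5, 8, 9}
Tree: B1–B2, B2–B3, B3–B4, B4–B5, B5–B6, B6–B7, B7–B8

Each bag holds 3 vertices, so the decomposition has width 2, which upper-bounds the treewidth. Since 10–2–4–7–10 is a cycle in G, G is not acyclic. Forests are exactly the graphs of treewidth ≤ 1, so tw(G) ≥ 2. The upper and lower bounds meet at 2, so that is the treewidth.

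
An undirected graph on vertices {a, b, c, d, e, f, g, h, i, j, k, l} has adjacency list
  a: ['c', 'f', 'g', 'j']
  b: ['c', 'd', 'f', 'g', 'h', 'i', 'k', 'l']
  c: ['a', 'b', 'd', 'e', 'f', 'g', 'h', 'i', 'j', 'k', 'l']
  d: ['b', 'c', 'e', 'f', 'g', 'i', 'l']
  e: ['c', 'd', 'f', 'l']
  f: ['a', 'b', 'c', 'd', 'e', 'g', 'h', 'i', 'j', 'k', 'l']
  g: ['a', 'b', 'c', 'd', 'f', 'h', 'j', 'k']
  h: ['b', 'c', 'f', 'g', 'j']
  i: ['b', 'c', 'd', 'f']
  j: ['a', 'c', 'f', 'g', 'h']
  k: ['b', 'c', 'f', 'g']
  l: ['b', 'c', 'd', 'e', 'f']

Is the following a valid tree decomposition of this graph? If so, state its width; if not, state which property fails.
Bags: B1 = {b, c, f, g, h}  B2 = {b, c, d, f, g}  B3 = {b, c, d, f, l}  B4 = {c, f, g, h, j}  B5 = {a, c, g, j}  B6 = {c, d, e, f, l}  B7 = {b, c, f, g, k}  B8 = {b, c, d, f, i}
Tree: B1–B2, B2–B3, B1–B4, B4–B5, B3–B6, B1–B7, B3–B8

A tree decomposition must satisfy three properties: every vertex lies in some bag; for every edge, both endpoints lie together in some bag; and for every vertex, the bags containing it form a connected subtree. Here edge (f,a) lies in no bag, so the decomposition is invalid.

No — edge (f,a) lies in no bag.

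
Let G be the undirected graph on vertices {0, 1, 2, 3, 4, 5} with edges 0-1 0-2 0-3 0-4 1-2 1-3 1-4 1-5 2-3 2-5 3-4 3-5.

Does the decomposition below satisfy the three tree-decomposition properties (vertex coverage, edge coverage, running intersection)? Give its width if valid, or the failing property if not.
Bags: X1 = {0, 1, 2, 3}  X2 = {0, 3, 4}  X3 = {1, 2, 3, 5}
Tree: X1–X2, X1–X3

No — edge (1,4) lies in no bag.

A tree decomposition must satisfy three properties: every vertex lies in some bag; for every edge, both endpoints lie together in some bag; and for every vertex, the bags containing it form a connected subtree. Here edge (1,4) lies in no bag, so the decomposition is invalid.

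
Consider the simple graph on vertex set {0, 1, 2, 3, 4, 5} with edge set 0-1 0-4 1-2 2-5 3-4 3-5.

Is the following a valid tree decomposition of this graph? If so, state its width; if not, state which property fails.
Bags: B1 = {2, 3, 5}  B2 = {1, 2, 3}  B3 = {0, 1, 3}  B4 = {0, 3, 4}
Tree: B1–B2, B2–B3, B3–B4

Yes; width 2.

Vertex coverage: the bags together contain {0, 1, 2, 3, 4, 5}, the full vertex set. Edge coverage: each edge of G has both endpoints in at least one bag. Running intersection: for every vertex, the bags containing it form a connected subtree. All three properties hold, so this is a valid tree decomposition of width max|bag| − 1 = 2, and hence tw(G) ≤ 2.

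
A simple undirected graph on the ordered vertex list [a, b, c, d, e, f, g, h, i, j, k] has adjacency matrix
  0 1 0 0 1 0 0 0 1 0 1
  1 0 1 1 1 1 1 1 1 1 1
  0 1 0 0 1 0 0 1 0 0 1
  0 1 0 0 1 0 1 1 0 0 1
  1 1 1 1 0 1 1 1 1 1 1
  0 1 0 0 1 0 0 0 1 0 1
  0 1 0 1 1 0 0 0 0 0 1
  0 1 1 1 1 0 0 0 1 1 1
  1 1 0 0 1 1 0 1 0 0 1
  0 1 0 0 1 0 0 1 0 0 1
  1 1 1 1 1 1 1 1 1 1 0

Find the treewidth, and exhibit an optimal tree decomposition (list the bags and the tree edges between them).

Treewidth 4.
One such decomposition:
Bags: B1 = {b, e, h, i, k}  B2 = {b, e, f, i, k}  B3 = {b, d, e, h, k}  B4 = {b, e, h, j, k}  B5 = {a, b, e, i, k}  B6 = {b, c, e, h, k}  B7 = {b, d, e, g, k}
Tree: B1–B2, B1–B3, B1–B4, B2–B5, B1–B6, B3–B7

Each bag holds 5 vertices, so the decomposition has width 4, which upper-bounds the treewidth. Conversely, {b, d, e, g, k} is a clique of size 5, and the vertices of any clique must share a bag in every tree decomposition; so some bag has ≥ 5 vertices and tw(G) ≥ 4. Hence tw(G) = 4 exactly.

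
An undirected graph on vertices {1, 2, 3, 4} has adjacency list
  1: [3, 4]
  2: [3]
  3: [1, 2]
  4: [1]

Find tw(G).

A width-1 tree decomposition is:
Bags: B1 = {1, 3}  B2 = {1, 4}  B3 = {2, 3}
Tree: B1–B2, B1–B3
Every bag has size at most 2, so the width is 2 − 1 = 1 and tw(G) ≤ 1. Since G has at least one edge (e.g. 3–1), it is not an edgeless graph, so tw(G) ≥ 1. Therefore the treewidth is 1.

1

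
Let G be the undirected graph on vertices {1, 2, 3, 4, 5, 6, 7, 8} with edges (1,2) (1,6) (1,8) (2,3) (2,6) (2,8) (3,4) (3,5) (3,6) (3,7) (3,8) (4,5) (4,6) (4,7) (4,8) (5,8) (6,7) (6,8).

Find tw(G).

A width-3 tree decomposition is:
Bags: B1 = {2, 3, 6, 8}  B2 = {3, 4, 6, 8}  B3 = {3, 4, 5, 8}  B4 = {3, 4, 6, 7}  B5 = {1, 2, 6, 8}
Tree: B1–B2, B2–B3, B2–B4, B1–B5
Every bag has size at most 4, so the width is 4 − 1 = 3 and tw(G) ≤ 3. Conversely, {1, 2, 6, 8} is a clique of size 4, and the vertices of any clique must share a bag in every tree decomposition; so some bag has ≥ 4 vertices and tw(G) ≥ 3. Combining the bounds, tw(G) = 3.

3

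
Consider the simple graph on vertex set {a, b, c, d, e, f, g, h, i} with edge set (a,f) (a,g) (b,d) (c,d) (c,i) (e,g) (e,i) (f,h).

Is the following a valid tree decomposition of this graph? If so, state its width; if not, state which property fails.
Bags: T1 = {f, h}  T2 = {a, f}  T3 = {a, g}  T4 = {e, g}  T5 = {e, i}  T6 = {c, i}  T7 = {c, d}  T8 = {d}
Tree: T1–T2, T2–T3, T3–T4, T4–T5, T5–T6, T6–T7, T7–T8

No — vertex b appears in no bag.

A tree decomposition must satisfy three properties: every vertex lies in some bag; for every edge, both endpoints lie together in some bag; and for every vertex, the bags containing it form a connected subtree. Here vertex b appears in no bag, so the decomposition is invalid.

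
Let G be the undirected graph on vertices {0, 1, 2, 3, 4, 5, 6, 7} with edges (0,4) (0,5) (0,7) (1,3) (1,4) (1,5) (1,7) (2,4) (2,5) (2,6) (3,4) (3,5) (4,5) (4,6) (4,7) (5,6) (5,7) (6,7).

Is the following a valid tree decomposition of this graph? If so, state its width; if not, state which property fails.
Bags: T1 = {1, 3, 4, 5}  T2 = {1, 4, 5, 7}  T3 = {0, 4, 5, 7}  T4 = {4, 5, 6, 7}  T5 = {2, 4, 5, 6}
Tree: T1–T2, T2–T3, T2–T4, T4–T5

Yes; width 3.

Vertex coverage: the bags together contain {0, 1, 2, 3, 4, 5, 6, 7}, the full vertex set. Edge coverage: each edge of G has both endpoints in at least one bag. Running intersection: for every vertex, the bags containing it form a connected subtree. All three properties hold, so this is a valid tree decomposition of width max|bag| − 1 = 3, and hence tw(G) ≤ 3.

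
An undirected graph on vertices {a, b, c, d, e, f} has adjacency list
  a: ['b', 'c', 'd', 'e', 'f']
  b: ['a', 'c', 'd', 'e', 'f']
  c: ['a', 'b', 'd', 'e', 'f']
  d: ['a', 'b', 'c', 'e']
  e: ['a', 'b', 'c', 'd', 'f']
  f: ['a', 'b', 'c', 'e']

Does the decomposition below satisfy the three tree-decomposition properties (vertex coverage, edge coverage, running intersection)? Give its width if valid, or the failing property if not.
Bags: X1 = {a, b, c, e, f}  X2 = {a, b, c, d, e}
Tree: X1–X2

Vertex coverage: the bags together contain {a, b, c, d, e, f}, the full vertex set. Edge coverage: each edge of G has both endpoints in at least one bag. Running intersection: for every vertex, the bags containing it form a connected subtree. All three properties hold, so this is a valid tree decomposition of width max|bag| − 1 = 4, and hence tw(G) ≤ 4.

Yes; width 4.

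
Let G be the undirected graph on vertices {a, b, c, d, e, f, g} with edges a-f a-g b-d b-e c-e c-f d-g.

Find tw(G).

2

A width-2 tree decomposition is:
Bags: B1 = {c, e, f}  B2 = {b, e, f}  B3 = {b, d, f}  B4 = {d, f, g}  B5 = {a, f, g}
Tree: B1–B2, B2–B3, B3–B4, B4–B5
Every bag has size at most 3, so the width is 3 − 1 = 2 and tw(G) ≤ 2. Since f–c–e–b–d–g–a–f is a cycle in G, G is not acyclic. Forests are exactly the graphs of treewidth ≤ 1, so tw(G) ≥ 2. The upper and lower bounds meet at 2, so that is the treewidth.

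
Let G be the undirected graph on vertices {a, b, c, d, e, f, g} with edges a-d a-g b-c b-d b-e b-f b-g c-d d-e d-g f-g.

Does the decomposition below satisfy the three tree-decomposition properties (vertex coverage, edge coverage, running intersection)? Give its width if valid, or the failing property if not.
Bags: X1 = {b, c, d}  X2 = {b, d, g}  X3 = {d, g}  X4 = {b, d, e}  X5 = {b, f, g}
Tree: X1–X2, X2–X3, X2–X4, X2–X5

No — vertex a appears in no bag.

A tree decomposition must satisfy three properties: every vertex lies in some bag; for every edge, both endpoints lie together in some bag; and for every vertex, the bags containing it form a connected subtree. Here vertex a appears in no bag, so the decomposition is invalid.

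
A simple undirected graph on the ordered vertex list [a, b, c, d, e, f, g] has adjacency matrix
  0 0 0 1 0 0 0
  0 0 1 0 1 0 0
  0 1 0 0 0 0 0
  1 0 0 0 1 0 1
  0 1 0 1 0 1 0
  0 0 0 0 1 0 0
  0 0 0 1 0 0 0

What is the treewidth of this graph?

1

A width-1 tree decomposition is:
Bags: B1 = {d, e}  B2 = {b, e}  B3 = {d, g}  B4 = {a, d}  B5 = {b, c}  B6 = {e, f}
Tree: B1–B2, B1–B3, B3–B4, B2–B5, B1–B6
The largest bag has 2 vertices, giving width 1; this decomposition certifies tw(G) ≤ 1. G has an edge, so its treewidth is at least 1. Therefore the treewidth is 1.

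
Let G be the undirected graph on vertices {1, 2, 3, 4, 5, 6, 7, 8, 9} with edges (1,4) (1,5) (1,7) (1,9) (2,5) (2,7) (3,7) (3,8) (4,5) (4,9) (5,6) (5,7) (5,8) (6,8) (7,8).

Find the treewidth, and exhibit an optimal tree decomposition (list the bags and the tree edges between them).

Treewidth 2.
Bags: B1 = {1, 5, 7}  B2 = {5, 7, 8}  B3 = {1, 4, 5}  B4 = {2, 5, 7}  B5 = {3, 7, 8}  B6 = {5, 6, 8}  B7 = {1, 4, 9}
Tree: B1–B2, B1–B3, B2–B4, B2–B5, B2–B6, B3–B7

Each bag holds 3 vertices, so the decomposition has width 2, which upper-bounds the treewidth. On the other hand G contains the 3-clique {1, 4, 9}. A clique must lie in a single bag of any decomposition, so no decomposition can have width below 2. The upper and lower bounds meet at 2, so that is the treewidth.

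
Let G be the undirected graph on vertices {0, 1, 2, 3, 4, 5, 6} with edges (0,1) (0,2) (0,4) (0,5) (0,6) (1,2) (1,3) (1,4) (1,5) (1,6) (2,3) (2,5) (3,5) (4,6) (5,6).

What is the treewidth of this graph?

A width-3 tree decomposition is:
Bags: B1 = {0, 1, 4, 6}  B2 = {0, 1, 5, 6}  B3 = {0, 1, 2, 5}  B4 = {1, 2, 3, 5}
Tree: B1–B2, B2–B3, B3–B4
Every bag has size at most 4, so the width is 4 − 1 = 3 and tw(G) ≤ 3. On the other hand G contains the 4-clique {0, 1, 4, 6}. A clique must lie in a single bag of any decomposition, so no decomposition can have width below 3. Therefore the treewidth is 3.

3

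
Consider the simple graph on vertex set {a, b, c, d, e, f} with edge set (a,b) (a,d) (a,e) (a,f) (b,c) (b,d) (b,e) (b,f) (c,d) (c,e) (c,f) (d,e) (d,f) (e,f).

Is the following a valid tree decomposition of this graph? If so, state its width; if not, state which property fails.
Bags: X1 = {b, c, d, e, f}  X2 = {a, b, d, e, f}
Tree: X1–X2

Yes; width 4.

Checking the three conditions: (i) the bags cover all of {a, b, c, d, e, f}; (ii) for each edge, some bag contains both endpoints; (iii) the bags containing any fixed vertex form a subtree. All hold, so the decomposition is valid with width 5 − 1 = 4.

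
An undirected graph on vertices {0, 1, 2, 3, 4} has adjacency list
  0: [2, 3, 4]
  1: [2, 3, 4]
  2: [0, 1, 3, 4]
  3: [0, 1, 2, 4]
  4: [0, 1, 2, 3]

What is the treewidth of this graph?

A width-3 tree decomposition is:
Bags: B1 = {0, 2, 3, 4}  B2 = {1, 2, 3, 4}
Tree: B1–B2
The largest bag has 4 vertices, giving width 3; this decomposition certifies tw(G) ≤ 3. For the lower bound, the 4 vertices {0, 2, 3, 4} are pairwise adjacent, and any tree decomposition puts a clique entirely inside one bag — forcing width ≥ 3. The upper and lower bounds meet at 3, so that is the treewidth.

3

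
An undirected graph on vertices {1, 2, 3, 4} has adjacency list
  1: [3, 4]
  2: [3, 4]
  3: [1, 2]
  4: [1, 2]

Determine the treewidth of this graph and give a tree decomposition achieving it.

Treewidth 2.
One such decomposition:
Bags: B1 = {2, 3, 4}  B2 = {1, 3, 4}
Tree: B1–B2

The largest bag has 3 vertices, giving width 2; this decomposition certifies tw(G) ≤ 2. Since 4–2–3–1–4 is a cycle in G, G is not acyclic. Forests are exactly the graphs of treewidth ≤ 1, so tw(G) ≥ 2. Therefore the treewidth is 2.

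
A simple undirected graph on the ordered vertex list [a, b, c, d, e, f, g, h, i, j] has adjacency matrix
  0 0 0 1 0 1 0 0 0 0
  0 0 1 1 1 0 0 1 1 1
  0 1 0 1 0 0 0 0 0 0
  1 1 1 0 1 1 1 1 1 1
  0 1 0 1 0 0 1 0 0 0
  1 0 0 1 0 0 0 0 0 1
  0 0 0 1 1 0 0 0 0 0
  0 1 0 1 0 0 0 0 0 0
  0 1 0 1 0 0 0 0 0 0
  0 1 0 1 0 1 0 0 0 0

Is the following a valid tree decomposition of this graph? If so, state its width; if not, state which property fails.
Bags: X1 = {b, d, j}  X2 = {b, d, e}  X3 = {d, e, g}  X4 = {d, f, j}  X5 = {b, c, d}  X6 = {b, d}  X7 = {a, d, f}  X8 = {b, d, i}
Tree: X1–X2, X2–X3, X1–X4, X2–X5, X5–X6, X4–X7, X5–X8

No — vertex h appears in no bag.

A tree decomposition must satisfy three properties: every vertex lies in some bag; for every edge, both endpoints lie together in some bag; and for every vertex, the bags containing it form a connected subtree. Here vertex h appears in no bag, so the decomposition is invalid.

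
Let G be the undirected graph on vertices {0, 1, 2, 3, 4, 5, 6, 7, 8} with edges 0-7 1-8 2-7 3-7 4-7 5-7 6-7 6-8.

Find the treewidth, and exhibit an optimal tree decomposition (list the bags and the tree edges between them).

Treewidth 1.
One such decomposition:
Bags: B1 = {3, 7}  B2 = {2, 7}  B3 = {6, 7}  B4 = {6, 8}  B5 = {1, 8}  B6 = {4, 7}  B7 = {5, 7}  B8 = {0, 7}
Tree: B1–B2, B2–B3, B3–B4, B4–B5, B3–B6, B3–B7, B6–B8

The largest bag has 2 vertices, giving width 1; this decomposition certifies tw(G) ≤ 1. Since G has at least one edge (e.g. 3–7), it is not an edgeless graph, so tw(G) ≥ 1. Therefore the treewidth is 1.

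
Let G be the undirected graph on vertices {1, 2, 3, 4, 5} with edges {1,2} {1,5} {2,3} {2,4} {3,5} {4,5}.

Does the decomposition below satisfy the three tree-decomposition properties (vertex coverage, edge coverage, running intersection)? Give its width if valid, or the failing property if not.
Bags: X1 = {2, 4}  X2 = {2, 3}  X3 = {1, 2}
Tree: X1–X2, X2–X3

No — vertex 5 appears in no bag.

A tree decomposition must satisfy three properties: every vertex lies in some bag; for every edge, both endpoints lie together in some bag; and for every vertex, the bags containing it form a connected subtree. Here vertex 5 appears in no bag, so the decomposition is invalid.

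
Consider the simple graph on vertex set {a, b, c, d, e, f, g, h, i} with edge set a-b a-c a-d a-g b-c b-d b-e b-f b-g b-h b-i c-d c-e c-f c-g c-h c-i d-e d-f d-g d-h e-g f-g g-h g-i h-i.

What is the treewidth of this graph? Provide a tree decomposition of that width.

The largest bag has 5 vertices, giving width 4; this decomposition certifies tw(G) ≤ 4. On the other hand G contains the 5-clique {b, c, d, e, g}. A clique must lie in a single bag of any decomposition, so no decomposition can have width below 4. Hence tw(G) = 4 exactly.

Treewidth 4.
One such decomposition:
Bags: B1 = {b, c, d, g, h}  B2 = {a, b, c, d, g}  B3 = {b, c, d, f, g}  B4 = {b, c, g, h, i}  B5 = {b, c, d, e, g}
Tree: B1–B2, B2–B3, B1–B4, B3–B5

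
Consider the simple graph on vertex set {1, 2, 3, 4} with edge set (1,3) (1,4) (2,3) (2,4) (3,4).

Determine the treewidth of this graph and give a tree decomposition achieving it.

Each bag holds 3 vertices, so the decomposition has width 2, which upper-bounds the treewidth. For the lower bound, the 3 vertices {1, 3, 4} are pairwise adjacent, and any tree decomposition puts a clique entirely inside one bag — forcing width ≥ 2. Hence tw(G) = 2 exactly.

Treewidth 2.
One such decomposition:
Bags: B1 = {1, 3, 4}  B2 = {2, 3, 4}
Tree: B1–B2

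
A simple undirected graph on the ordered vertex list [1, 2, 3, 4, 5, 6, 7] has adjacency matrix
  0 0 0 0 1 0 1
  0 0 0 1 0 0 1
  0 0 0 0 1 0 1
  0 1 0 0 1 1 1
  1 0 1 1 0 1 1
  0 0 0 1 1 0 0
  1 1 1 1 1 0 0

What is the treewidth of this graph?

A width-2 tree decomposition is:
Bags: B1 = {3, 5, 7}  B2 = {4, 5, 7}  B3 = {2, 4, 7}  B4 = {1, 5, 7}  B5 = {4, 5, 6}
Tree: B1–B2, B2–B3, B1–B4, B2–B5
Each bag holds 3 vertices, so the decomposition has width 2, which upper-bounds the treewidth. For the lower bound, the 3 vertices {2, 4, 7} are pairwise adjacent, and any tree decomposition puts a clique entirely inside one bag — forcing width ≥ 2. Combining the bounds, tw(G) = 2.

2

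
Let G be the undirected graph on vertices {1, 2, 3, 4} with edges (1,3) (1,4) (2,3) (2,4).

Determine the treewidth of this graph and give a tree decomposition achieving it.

The largest bag has 3 vertices, giving width 2; this decomposition certifies tw(G) ≤ 2. Since 1–3–2–4–1 is a cycle in G, G is not acyclic. Forests are exactly the graphs of treewidth ≤ 1, so tw(G) ≥ 2. Therefore the treewidth is 2.

Treewidth 2.
One optimal decomposition is:
Bags: B1 = {1, 2, 3}  B2 = {1, 2, 4}
Tree: B1–B2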